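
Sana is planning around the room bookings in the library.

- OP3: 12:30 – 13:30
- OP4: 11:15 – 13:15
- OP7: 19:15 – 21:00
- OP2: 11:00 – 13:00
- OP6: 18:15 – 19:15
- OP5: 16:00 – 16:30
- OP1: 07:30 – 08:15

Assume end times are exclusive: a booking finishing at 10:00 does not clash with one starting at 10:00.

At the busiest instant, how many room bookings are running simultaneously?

Walk through starts and ends in time order (an end at T is processed before a start at T):
07:30 start OP1 → 1
08:15 end OP1 → 0
11:00 start OP2 → 1
11:15 start OP4 → 2
12:30 start OP3 → 3
13:00 end OP2 → 2
13:15 end OP4 → 1
13:30 end OP3 → 0
16:00 start OP5 → 1
16:30 end OP5 → 0
18:15 start OP6 → 1
19:15 end OP6 → 0
19:15 start OP7 → 1
21:00 end OP7 → 0
Peak is 3, at 12:30 (OP2, OP3, OP4).

3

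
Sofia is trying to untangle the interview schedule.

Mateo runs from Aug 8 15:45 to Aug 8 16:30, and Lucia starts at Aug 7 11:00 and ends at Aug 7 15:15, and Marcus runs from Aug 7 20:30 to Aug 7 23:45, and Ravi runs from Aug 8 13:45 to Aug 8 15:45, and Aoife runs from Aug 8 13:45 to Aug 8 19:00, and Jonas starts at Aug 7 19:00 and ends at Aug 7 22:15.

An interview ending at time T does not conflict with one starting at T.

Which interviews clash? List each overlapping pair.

Sorted by start: Lucia, Jonas, Marcus, Ravi, Aoife, Mateo.
Jonas starts after Lucia ends, so nothing later overlaps Lucia either.
Marcus starts before Jonas ends → Jonas and Marcus overlap.
Ravi starts after Jonas ends, so nothing later overlaps Jonas either.
Ravi starts after Marcus ends, so nothing later overlaps Marcus either.
Aoife starts before Ravi ends → Ravi and Aoife overlap.
Mateo starts exactly when Ravi ends (back-to-back, no overlap).
Mateo starts before Aoife ends → Aoife and Mateo overlap.

Aoife & Mateo, Aoife & Ravi, Jonas & Marcus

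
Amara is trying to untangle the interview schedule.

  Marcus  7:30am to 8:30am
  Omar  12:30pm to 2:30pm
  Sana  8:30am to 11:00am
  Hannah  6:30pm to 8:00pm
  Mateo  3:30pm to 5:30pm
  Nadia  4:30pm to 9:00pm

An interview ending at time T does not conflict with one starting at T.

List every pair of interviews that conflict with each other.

Two intervals overlap when each starts before the other ends.
Sorted by start: Marcus, Sana, Omar, Mateo, Nadia, Hannah.
Sana starts exactly when Marcus ends (back-to-back, no overlap); Marcus is clear from here.
Omar starts after Sana ends; Sana is clear from here.
Mateo starts after Omar ends; Omar is clear from here.
Nadia starts before Mateo ends → Mateo and Nadia overlap.
Hannah starts after Mateo ends.
Hannah starts before Nadia ends → Nadia and Hannah overlap.

Hannah & Nadia, Mateo & Nadia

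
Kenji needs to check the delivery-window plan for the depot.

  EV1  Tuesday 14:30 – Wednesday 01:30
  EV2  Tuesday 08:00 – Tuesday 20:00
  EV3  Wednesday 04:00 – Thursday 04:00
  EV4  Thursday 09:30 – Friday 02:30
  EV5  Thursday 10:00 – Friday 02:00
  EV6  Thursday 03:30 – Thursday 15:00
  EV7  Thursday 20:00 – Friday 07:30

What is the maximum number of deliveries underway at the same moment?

3

Walk through starts and ends in time order (an end at T is processed before a start at T):
Tuesday 08:00 start EV2 → 1
Tuesday 14:30 start EV1 → 2
Tuesday 20:00 end EV2 → 1
Wednesday 01:30 end EV1 → 0
Wednesday 04:00 start EV3 → 1
Thursday 03:30 start EV6 → 2
Thursday 04:00 end EV3 → 1
Thursday 09:30 start EV4 → 2
Thursday 10:00 start EV5 → 3
Thursday 15:00 end EV6 → 2
Thursday 20:00 start EV7 → 3
Friday 02:00 end EV5 → 2
Friday 02:30 end EV4 → 1
Friday 07:30 end EV7 → 0
Peak is 3, at Thursday 10:00 (EV4, EV5, EV6).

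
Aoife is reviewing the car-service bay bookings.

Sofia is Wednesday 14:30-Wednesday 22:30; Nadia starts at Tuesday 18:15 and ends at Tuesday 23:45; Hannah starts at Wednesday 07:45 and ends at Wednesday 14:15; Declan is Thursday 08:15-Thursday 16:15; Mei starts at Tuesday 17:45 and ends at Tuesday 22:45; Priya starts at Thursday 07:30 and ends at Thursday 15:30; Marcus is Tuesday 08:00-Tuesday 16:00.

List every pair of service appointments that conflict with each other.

Check each pair: they overlap iff neither finishes before the other starts.
Sorted by start: Marcus, Mei, Nadia, Hannah, Sofia, Priya, Declan.
Mei starts after Marcus ends, so Marcus has no further overlaps.
Nadia starts before Mei ends → Mei and Nadia overlap.
Hannah starts after Mei ends, so Mei has no further overlaps.
Hannah starts after Nadia ends, so Nadia has no further overlaps.
Sofia starts after Hannah ends, so Hannah has no further overlaps.
Priya starts after Sofia ends, so Sofia has no further overlaps.
Declan starts before Priya ends → Priya and Declan overlap.

Declan & Priya, Mei & Nadia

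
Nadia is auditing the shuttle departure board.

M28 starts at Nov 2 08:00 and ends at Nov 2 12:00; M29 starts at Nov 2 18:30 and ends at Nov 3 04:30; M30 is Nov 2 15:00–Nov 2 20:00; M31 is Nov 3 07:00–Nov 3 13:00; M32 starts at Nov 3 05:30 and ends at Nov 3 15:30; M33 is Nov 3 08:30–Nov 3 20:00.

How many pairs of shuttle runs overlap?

Sorted by start: M28, M30, M29, M32, M31, M33.
M30 starts after M28 ends — done with M28.
M29 starts before M30 ends → M30 and M29 overlap.
M32 starts after M30 ends — done with M30.
M32 starts after M29 ends — done with M29.
M31 starts before M32 ends → M32 and M31 overlap.
M33 starts before M32 ends → M32 and M33 overlap.
M33 starts before M31 ends → M31 and M33 overlap.
Overlapping pairs: M29 & M30, M31 & M32, M31 & M33, M32 & M33 — 4 in total.

4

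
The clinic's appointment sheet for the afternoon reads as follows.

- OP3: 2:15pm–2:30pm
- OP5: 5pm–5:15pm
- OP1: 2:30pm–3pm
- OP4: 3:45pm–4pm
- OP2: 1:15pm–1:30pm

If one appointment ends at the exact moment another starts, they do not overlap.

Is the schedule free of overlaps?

Check each pair: they overlap iff neither finishes before the other starts.
Sorted by start: OP2, OP3, OP1, OP4, OP5.
OP3 starts after OP2 ends, so nothing later overlaps OP2 either.
OP1 starts exactly when OP3 ends (back-to-back, no overlap), so nothing later overlaps OP3 either.
OP4 starts after OP1 ends, so nothing later overlaps OP1 either.
OP5 starts after OP4 ends.
Every pair is clear; the schedule has no overlaps.

Yes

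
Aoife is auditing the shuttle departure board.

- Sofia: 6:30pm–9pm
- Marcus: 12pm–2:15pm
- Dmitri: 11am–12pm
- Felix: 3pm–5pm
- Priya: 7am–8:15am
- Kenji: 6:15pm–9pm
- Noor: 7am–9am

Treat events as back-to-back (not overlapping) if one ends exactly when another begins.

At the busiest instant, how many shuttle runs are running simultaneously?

2

Walk through starts and ends in time order (an end at T is processed before a start at T):
7am start Noor → 1
7am start Priya → 2
8:15am end Priya → 1
9am end Noor → 0
11am start Dmitri → 1
12pm end Dmitri → 0
12pm start Marcus → 1
2:15pm end Marcus → 0
3pm start Felix → 1
5pm end Felix → 0
6:15pm start Kenji → 1
6:30pm start Sofia → 2
9pm end Kenji → 1
9pm end Sofia → 0
Peak is 2, at 7am (Noor, Priya).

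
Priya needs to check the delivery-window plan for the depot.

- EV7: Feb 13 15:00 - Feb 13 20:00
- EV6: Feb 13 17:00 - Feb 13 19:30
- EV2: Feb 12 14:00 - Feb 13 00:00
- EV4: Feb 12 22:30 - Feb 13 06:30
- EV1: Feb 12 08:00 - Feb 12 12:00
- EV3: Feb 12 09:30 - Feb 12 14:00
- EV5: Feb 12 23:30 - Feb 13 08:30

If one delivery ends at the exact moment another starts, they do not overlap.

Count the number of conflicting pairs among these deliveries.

5

Sorted by start: EV1, EV3, EV2, EV4, EV5, EV7, EV6.
EV3 starts before EV1 ends → EV1 and EV3 overlap.
EV2 starts after EV1 ends, so nothing later overlaps EV1 either.
EV2 starts exactly when EV3 ends (back-to-back, no overlap), so nothing later overlaps EV3 either.
EV4 starts before EV2 ends → EV2 and EV4 overlap.
EV5 starts before EV2 ends → EV2 and EV5 overlap.
EV7 starts after EV2 ends, so nothing later overlaps EV2 either.
EV5 starts before EV4 ends → EV4 and EV5 overlap.
EV7 starts after EV4 ends, so nothing later overlaps EV4 either.
EV7 starts after EV5 ends, so nothing later overlaps EV5 either.
EV6 starts before EV7 ends → EV7 and EV6 overlap.
Overlapping pairs: EV1 & EV3, EV2 & EV4, EV2 & EV5, EV4 & EV5, EV6 & EV7 — 5 in total.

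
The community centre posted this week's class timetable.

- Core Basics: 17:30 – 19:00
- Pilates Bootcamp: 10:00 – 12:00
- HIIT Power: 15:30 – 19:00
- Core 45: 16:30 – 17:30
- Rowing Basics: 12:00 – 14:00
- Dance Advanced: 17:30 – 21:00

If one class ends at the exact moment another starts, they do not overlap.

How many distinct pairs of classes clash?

4

Two intervals overlap when each starts before the other ends.
Sorted by start: Pilates Bootcamp, Rowing Basics, HIIT Power, Core 45, Core Basics, Dance Advanced.
Rowing Basics starts exactly when Pilates Bootcamp ends (back-to-back, no overlap); Pilates Bootcamp is clear from here.
HIIT Power starts after Rowing Basics ends; Rowing Basics is clear from here.
Core 45 starts before HIIT Power ends → HIIT Power and Core 45 overlap.
Core Basics starts before HIIT Power ends → HIIT Power and Core Basics overlap.
Dance Advanced starts before HIIT Power ends → HIIT Power and Dance Advanced overlap.
Core Basics starts exactly when Core 45 ends (back-to-back, no overlap); Core 45 is clear from here.
Dance Advanced starts before Core Basics ends → Core Basics and Dance Advanced overlap.
Overlapping pairs: Core 45 & HIIT Power, Core Basics & Dance Advanced, Core Basics & HIIT Power, Dance Advanced & HIIT Power — 4 in total.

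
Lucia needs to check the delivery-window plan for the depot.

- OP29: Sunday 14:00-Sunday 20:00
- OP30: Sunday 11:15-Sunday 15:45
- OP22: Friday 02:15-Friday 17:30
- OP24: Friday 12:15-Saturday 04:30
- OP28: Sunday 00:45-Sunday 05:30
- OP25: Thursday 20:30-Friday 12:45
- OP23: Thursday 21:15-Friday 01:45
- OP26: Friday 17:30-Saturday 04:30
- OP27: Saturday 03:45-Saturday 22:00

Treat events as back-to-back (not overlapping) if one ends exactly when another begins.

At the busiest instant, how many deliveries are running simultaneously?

Sweep the timeline, counting +1 at each start and −1 at each end (ends before starts at a tie):
Thursday 20:30 start OP25 → 1
Thursday 21:15 start OP23 → 2
Friday 01:45 end OP23 → 1
Friday 02:15 start OP22 → 2
Friday 12:15 start OP24 → 3
Friday 12:45 end OP25 → 2
Friday 17:30 end OP22 → 1
Friday 17:30 start OP26 → 2
Saturday 03:45 start OP27 → 3
Saturday 04:30 end OP24 → 2
Saturday 04:30 end OP26 → 1
Saturday 22:00 end OP27 → 0
Sunday 00:45 start OP28 → 1
Sunday 05:30 end OP28 → 0
Sunday 11:15 start OP30 → 1
Sunday 14:00 start OP29 → 2
Sunday 15:45 end OP30 → 1
Sunday 20:00 end OP29 → 0
Peak is 3, at Friday 12:15 (OP22, OP24, OP25).

3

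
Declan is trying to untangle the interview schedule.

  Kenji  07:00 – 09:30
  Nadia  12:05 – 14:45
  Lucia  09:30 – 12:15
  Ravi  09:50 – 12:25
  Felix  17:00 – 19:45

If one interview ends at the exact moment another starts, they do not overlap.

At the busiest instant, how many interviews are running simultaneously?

Walk through starts and ends in time order (an end at T is processed before a start at T):
07:00 start Kenji → 1
09:30 end Kenji → 0
09:30 start Lucia → 1
09:50 start Ravi → 2
12:05 start Nadia → 3
12:15 end Lucia → 2
12:25 end Ravi → 1
14:45 end Nadia → 0
17:00 start Felix → 1
19:45 end Felix → 0
Peak is 3, at 12:05 (Lucia, Nadia, Ravi).

3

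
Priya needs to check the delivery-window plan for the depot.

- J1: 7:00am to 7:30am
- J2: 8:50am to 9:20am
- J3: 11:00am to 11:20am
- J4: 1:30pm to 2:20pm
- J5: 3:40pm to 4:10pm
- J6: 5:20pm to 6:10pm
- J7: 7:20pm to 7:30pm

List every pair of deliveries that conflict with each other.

Sorted by start: J1, J2, J3, J4, J5, J6, J7.
J2 starts after J1 ends, so nothing later overlaps J1 either.
J3 starts after J2 ends, so nothing later overlaps J2 either.
J4 starts after J3 ends, so nothing later overlaps J3 either.
J5 starts after J4 ends, so nothing later overlaps J4 either.
J6 starts after J5 ends, so nothing later overlaps J5 either.
J7 starts after J6 ends.

no conflicts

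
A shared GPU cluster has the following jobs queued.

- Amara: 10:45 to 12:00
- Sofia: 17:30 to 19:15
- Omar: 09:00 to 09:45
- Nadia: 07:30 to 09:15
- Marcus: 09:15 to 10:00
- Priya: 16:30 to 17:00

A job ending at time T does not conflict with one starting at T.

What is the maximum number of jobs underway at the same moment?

2

Sweep the timeline, counting +1 at each start and −1 at each end (ends before starts at a tie):
07:30 start Nadia → 1
09:00 start Omar → 2
09:15 end Nadia → 1
09:15 start Marcus → 2
09:45 end Omar → 1
10:00 end Marcus → 0
10:45 start Amara → 1
12:00 end Amara → 0
16:30 start Priya → 1
17:00 end Priya → 0
17:30 start Sofia → 1
19:15 end Sofia → 0
Peak is 2, at 09:00 (Nadia, Omar).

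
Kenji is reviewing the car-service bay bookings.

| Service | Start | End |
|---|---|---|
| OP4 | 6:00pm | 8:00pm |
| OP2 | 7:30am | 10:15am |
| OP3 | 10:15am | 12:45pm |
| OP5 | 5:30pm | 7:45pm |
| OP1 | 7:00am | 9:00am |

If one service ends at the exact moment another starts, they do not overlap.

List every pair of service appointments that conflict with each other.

OP1 & OP2, OP4 & OP5

Sorted by start: OP1, OP2, OP3, OP5, OP4.
OP2 starts before OP1 ends → OP1 and OP2 overlap.
OP3 starts after OP1 ends — done with OP1.
OP3 starts exactly when OP2 ends (back-to-back, no overlap) — done with OP2.
OP5 starts after OP3 ends — done with OP3.
OP4 starts before OP5 ends → OP5 and OP4 overlap.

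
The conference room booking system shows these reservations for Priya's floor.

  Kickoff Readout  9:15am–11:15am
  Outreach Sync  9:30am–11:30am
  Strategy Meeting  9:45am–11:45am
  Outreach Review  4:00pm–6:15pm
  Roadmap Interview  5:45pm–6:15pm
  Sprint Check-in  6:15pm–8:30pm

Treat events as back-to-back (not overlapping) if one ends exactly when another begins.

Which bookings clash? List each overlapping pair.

Kickoff Readout & Outreach Sync, Kickoff Readout & Strategy Meeting, Outreach Review & Roadmap Interview, Outreach Sync & Strategy Meeting

Sorted by start: Kickoff Readout, Outreach Sync, Strategy Meeting, Outreach Review, Roadmap Interview, Sprint Check-in.
Outreach Sync starts before Kickoff Readout ends → Kickoff Readout and Outreach Sync overlap.
Strategy Meeting starts before Kickoff Readout ends → Kickoff Readout and Strategy Meeting overlap.
Outreach Review starts after Kickoff Readout ends, so Kickoff Readout has no further overlaps.
Strategy Meeting starts before Outreach Sync ends → Outreach Sync and Strategy Meeting overlap.
Outreach Review starts after Outreach Sync ends, so Outreach Sync has no further overlaps.
Outreach Review starts after Strategy Meeting ends, so Strategy Meeting has no further overlaps.
Roadmap Interview starts before Outreach Review ends → Outreach Review and Roadmap Interview overlap.
Sprint Check-in starts exactly when Outreach Review ends (back-to-back, no overlap).
Sprint Check-in starts exactly when Roadmap Interview ends (back-to-back, no overlap).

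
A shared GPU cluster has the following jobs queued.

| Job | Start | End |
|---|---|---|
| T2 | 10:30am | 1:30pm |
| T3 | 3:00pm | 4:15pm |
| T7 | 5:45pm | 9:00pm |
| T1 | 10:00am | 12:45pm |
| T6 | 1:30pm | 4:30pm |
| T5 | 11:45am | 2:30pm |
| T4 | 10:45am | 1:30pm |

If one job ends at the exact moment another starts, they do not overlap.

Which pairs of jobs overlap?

T1 & T2, T1 & T4, T1 & T5, T2 & T4, T2 & T5, T3 & T6, T4 & T5, T5 & T6

Sorted by start: T1, T2, T4, T5, T6, T3, T7.
T2 starts before T1 ends → T1 and T2 overlap.
T4 starts before T1 ends → T1 and T4 overlap.
T5 starts before T1 ends → T1 and T5 overlap.
T6 starts after T1 ends, so T1 has no further overlaps.
T4 starts before T2 ends → T2 and T4 overlap.
T5 starts before T2 ends → T2 and T5 overlap.
T6 starts exactly when T2 ends (back-to-back, no overlap), so T2 has no further overlaps.
T5 starts before T4 ends → T4 and T5 overlap.
T6 starts exactly when T4 ends (back-to-back, no overlap), so T4 has no further overlaps.
T6 starts before T5 ends → T5 and T6 overlap.
T3 starts after T5 ends, so T5 has no further overlaps.
T3 starts before T6 ends → T6 and T3 overlap.
T7 starts after T6 ends.
T7 starts after T3 ends.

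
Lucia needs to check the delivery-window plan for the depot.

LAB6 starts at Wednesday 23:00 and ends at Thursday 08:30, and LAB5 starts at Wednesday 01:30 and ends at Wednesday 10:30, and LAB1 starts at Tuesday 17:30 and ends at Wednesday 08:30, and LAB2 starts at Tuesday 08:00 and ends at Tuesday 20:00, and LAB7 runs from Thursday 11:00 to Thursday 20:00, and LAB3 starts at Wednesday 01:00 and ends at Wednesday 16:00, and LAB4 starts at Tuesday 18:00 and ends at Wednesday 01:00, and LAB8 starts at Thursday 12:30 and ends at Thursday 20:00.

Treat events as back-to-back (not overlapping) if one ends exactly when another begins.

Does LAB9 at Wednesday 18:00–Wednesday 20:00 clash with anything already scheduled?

LAB2: ends Tuesday 20:00 at or before LAB9 starts Wednesday 18:00 → clear.
LAB1: ends Wednesday 08:30 at or before LAB9 starts Wednesday 18:00 → clear.
LAB4: ends Wednesday 01:00 at or before LAB9 starts Wednesday 18:00 → clear.
LAB3: ends Wednesday 16:00 at or before LAB9 starts Wednesday 18:00 → clear.
LAB5: ends Wednesday 10:30 at or before LAB9 starts Wednesday 18:00 → clear.
LAB6: starts Wednesday 23:00 at or after LAB9 ends Wednesday 20:00 → clear.
LAB7: starts Thursday 11:00 at or after LAB9 ends Wednesday 20:00 → clear.
LAB8: starts Thursday 12:30 at or after LAB9 ends Wednesday 20:00 → clear.

No — it doesn't clash with anything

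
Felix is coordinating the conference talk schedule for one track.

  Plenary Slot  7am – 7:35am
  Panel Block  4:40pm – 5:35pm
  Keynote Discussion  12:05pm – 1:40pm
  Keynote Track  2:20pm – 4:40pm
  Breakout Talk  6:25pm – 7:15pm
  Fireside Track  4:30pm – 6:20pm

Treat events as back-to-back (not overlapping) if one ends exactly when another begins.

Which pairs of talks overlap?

Sorted by start: Plenary Slot, Keynote Discussion, Keynote Track, Fireside Track, Panel Block, Breakout Talk.
Keynote Discussion starts after Plenary Slot ends; Plenary Slot is clear from here.
Keynote Track starts after Keynote Discussion ends; Keynote Discussion is clear from here.
Fireside Track starts before Keynote Track ends → Keynote Track and Fireside Track overlap.
Panel Block starts exactly when Keynote Track ends (back-to-back, no overlap); Keynote Track is clear from here.
Panel Block starts before Fireside Track ends → Fireside Track and Panel Block overlap.
Breakout Talk starts after Fireside Track ends.
Breakout Talk starts after Panel Block ends.

Fireside Track & Keynote Track, Fireside Track & Panel Block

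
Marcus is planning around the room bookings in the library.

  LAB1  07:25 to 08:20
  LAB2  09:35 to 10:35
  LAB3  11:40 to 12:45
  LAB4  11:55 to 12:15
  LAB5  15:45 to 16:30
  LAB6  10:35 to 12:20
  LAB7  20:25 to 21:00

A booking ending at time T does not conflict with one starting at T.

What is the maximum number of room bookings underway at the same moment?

Sweep the timeline, counting +1 at each start and −1 at each end (ends before starts at a tie):
07:25 start LAB1 → 1
08:20 end LAB1 → 0
09:35 start LAB2 → 1
10:35 end LAB2 → 0
10:35 start LAB6 → 1
11:40 start LAB3 → 2
11:55 start LAB4 → 3
12:15 end LAB4 → 2
12:20 end LAB6 → 1
12:45 end LAB3 → 0
15:45 start LAB5 → 1
16:30 end LAB5 → 0
20:25 start LAB7 → 1
21:00 end LAB7 → 0
Peak is 3, at 11:55 (LAB3, LAB4, LAB6).

3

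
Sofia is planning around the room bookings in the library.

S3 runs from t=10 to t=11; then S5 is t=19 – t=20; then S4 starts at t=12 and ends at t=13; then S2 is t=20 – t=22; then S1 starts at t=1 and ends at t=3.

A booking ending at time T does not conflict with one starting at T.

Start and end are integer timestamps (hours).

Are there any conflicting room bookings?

No

Check each pair: they overlap iff neither finishes before the other starts.
Sorted by start: S1, S3, S4, S5, S2.
S3 starts after S1 ends — done with S1.
S4 starts after S3 ends — done with S3.
S5 starts after S4 ends — done with S4.
S2 starts exactly when S5 ends (back-to-back, no overlap).
Every pair is clear; the schedule has no overlaps.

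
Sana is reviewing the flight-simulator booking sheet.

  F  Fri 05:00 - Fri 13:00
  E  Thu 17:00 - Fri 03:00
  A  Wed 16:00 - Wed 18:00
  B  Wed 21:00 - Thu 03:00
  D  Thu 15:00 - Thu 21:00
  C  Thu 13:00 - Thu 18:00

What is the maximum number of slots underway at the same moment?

Walk through starts and ends in time order (an end at T is processed before a start at T):
Wed 16:00 start A → 1
Wed 18:00 end A → 0
Wed 21:00 start B → 1
Thu 03:00 end B → 0
Thu 13:00 start C → 1
Thu 15:00 start D → 2
Thu 17:00 start E → 3
Thu 18:00 end C → 2
Thu 21:00 end D → 1
Fri 03:00 end E → 0
Fri 05:00 start F → 1
Fri 13:00 end F → 0
Peak is 3, at Thu 17:00 (C, D, E).

3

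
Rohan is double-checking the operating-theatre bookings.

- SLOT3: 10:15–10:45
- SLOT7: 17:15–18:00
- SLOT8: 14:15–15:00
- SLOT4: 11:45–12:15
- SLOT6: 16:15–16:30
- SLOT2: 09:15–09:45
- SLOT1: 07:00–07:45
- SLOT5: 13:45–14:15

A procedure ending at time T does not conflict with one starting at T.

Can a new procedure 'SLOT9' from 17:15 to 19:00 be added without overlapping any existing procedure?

No — it overlaps SLOT7

SLOT1: ends 07:45 at or before SLOT9 starts 17:15 → clear.
SLOT2: ends 09:45 at or before SLOT9 starts 17:15 → clear.
SLOT3: ends 10:45 at or before SLOT9 starts 17:15 → clear.
SLOT4: ends 12:15 at or before SLOT9 starts 17:15 → clear.
SLOT5: ends 14:15 at or before SLOT9 starts 17:15 → clear.
SLOT8: ends 15:00 at or before SLOT9 starts 17:15 → clear.
SLOT6: ends 16:30 at or before SLOT9 starts 17:15 → clear.
SLOT7: starts 17:15 before SLOT9 ends 19:00, and ends 18:00 after SLOT9 starts 17:15 → overlap.
SLOT9 overlaps SLOT7.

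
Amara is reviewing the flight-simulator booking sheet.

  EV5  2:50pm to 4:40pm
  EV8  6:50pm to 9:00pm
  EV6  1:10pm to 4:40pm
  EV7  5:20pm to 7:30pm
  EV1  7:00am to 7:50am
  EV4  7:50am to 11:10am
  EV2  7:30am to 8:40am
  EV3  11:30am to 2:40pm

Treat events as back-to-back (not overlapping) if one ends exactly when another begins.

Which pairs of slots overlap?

EV1 & EV2, EV2 & EV4, EV3 & EV6, EV5 & EV6, EV7 & EV8

Two intervals overlap when each starts before the other ends.
Sorted by start: EV1, EV2, EV4, EV3, EV6, EV5, EV7, EV8.
EV2 starts before EV1 ends → EV1 and EV2 overlap.
EV4 starts exactly when EV1 ends (back-to-back, no overlap), so EV1 has no further overlaps.
EV4 starts before EV2 ends → EV2 and EV4 overlap.
EV3 starts after EV2 ends, so EV2 has no further overlaps.
EV3 starts after EV4 ends, so EV4 has no further overlaps.
EV6 starts before EV3 ends → EV3 and EV6 overlap.
EV5 starts after EV3 ends, so EV3 has no further overlaps.
EV5 starts before EV6 ends → EV6 and EV5 overlap.
EV7 starts after EV6 ends, so EV6 has no further overlaps.
EV7 starts after EV5 ends, so EV5 has no further overlaps.
EV8 starts before EV7 ends → EV7 and EV8 overlap.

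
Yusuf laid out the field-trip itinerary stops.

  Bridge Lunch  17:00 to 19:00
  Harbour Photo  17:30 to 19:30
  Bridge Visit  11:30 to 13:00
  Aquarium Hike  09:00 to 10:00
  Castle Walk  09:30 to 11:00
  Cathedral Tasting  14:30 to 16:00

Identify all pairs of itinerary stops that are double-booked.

Sorted by start: Aquarium Hike, Castle Walk, Bridge Visit, Cathedral Tasting, Bridge Lunch, Harbour Photo.
Castle Walk starts before Aquarium Hike ends → Aquarium Hike and Castle Walk overlap.
Bridge Visit starts after Aquarium Hike ends; Aquarium Hike is clear from here.
Bridge Visit starts after Castle Walk ends; Castle Walk is clear from here.
Cathedral Tasting starts after Bridge Visit ends; Bridge Visit is clear from here.
Bridge Lunch starts after Cathedral Tasting ends; Cathedral Tasting is clear from here.
Harbour Photo starts before Bridge Lunch ends → Bridge Lunch and Harbour Photo overlap.

Aquarium Hike & Castle Walk, Bridge Lunch & Harbour Photo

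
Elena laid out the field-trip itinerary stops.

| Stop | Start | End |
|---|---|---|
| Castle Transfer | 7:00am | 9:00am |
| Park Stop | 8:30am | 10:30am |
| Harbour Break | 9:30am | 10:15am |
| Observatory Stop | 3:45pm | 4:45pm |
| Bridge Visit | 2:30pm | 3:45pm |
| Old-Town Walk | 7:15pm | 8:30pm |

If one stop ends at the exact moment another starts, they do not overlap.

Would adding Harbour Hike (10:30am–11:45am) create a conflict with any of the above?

Castle Transfer: ends 9:00am at or before Harbour Hike starts 10:30am → clear.
Park Stop: ends 10:30am at or before Harbour Hike starts 10:30am → clear.
Harbour Break: ends 10:15am at or before Harbour Hike starts 10:30am → clear.
Bridge Visit: starts 2:30pm at or after Harbour Hike ends 11:45am → clear.
Observatory Stop: starts 3:45pm at or after Harbour Hike ends 11:45am → clear.
Old-Town Walk: starts 7:15pm at or after Harbour Hike ends 11:45am → clear.

No — it doesn't clash with anything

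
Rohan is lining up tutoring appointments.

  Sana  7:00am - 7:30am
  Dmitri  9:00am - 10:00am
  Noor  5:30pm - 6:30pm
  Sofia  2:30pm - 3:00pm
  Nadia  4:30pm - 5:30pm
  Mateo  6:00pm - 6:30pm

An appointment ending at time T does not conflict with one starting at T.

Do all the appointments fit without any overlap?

No

Sorted by start: Sana, Dmitri, Sofia, Nadia, Noor, Mateo.
Dmitri starts after Sana ends; Sana is clear from here.
Sofia starts after Dmitri ends; Dmitri is clear from here.
Nadia starts after Sofia ends; Sofia is clear from here.
Noor starts exactly when Nadia ends (back-to-back, no overlap); Nadia is clear from here.
Mateo starts before Noor ends → Noor and Mateo overlap.
That's a conflict, so the schedule is not conflict-free.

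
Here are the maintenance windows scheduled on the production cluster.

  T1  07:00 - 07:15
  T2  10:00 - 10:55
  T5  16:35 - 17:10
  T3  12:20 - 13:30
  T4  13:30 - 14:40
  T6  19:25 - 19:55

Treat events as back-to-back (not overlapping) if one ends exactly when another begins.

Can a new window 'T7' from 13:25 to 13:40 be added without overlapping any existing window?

No — it overlaps T3, T4

T1: ends 07:15 at or before T7 starts 13:25 → clear.
T2: ends 10:55 at or before T7 starts 13:25 → clear.
T3: starts 12:20 before T7 ends 13:40, and ends 13:30 after T7 starts 13:25 → overlap.
T4: starts 13:30 before T7 ends 13:40, and ends 14:40 after T7 starts 13:25 → overlap.
T5: starts 16:35 at or after T7 ends 13:40 → clear.
T6: starts 19:25 at or after T7 ends 13:40 → clear.
T7 overlaps T3, T4.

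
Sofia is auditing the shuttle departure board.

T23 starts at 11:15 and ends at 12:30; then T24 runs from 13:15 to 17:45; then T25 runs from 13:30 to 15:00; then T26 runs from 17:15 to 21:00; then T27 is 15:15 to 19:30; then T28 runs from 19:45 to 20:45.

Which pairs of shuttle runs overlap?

T24 & T25, T24 & T26, T24 & T27, T26 & T27, T26 & T28

Two intervals overlap when each starts before the other ends.
Sorted by start: T23, T24, T25, T27, T26, T28.
T24 starts after T23 ends, so T23 has no further overlaps.
T25 starts before T24 ends → T24 and T25 overlap.
T27 starts before T24 ends → T24 and T27 overlap.
T26 starts before T24 ends → T24 and T26 overlap.
T28 starts after T24 ends.
T27 starts after T25 ends, so T25 has no further overlaps.
T26 starts before T27 ends → T27 and T26 overlap.
T28 starts after T27 ends.
T28 starts before T26 ends → T26 and T28 overlap.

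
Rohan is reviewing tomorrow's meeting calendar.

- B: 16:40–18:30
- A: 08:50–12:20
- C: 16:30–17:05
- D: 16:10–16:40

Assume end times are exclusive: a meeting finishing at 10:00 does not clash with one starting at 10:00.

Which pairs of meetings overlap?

Two intervals overlap when each starts before the other ends.
Sorted by start: A, D, C, B.
D starts after A ends — done with A.
C starts before D ends → D and C overlap.
B starts exactly when D ends (back-to-back, no overlap).
B starts before C ends → C and B overlap.

B & C, C & D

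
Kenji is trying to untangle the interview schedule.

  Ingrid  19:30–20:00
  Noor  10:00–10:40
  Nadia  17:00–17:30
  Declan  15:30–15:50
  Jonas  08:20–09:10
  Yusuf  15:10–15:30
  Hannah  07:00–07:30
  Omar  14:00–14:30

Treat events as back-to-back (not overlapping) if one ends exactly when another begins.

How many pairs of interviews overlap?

Sorted by start: Hannah, Jonas, Noor, Omar, Yusuf, Declan, Nadia, Ingrid.
Jonas starts after Hannah ends, so nothing later overlaps Hannah either.
Noor starts after Jonas ends, so nothing later overlaps Jonas either.
Omar starts after Noor ends, so nothing later overlaps Noor either.
Yusuf starts after Omar ends, so nothing later overlaps Omar either.
Declan starts exactly when Yusuf ends (back-to-back, no overlap), so nothing later overlaps Yusuf either.
Nadia starts after Declan ends, so nothing later overlaps Declan either.
Ingrid starts after Nadia ends.
No pair overlaps.

0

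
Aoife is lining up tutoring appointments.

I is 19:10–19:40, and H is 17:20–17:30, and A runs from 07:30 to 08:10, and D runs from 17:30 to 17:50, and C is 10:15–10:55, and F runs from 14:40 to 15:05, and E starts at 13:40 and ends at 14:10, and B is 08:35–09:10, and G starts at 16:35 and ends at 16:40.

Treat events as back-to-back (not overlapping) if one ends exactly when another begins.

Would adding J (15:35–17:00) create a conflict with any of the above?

Yes — it overlaps G

A: ends 08:10 at or before J starts 15:35 → clear.
B: ends 09:10 at or before J starts 15:35 → clear.
C: ends 10:55 at or before J starts 15:35 → clear.
E: ends 14:10 at or before J starts 15:35 → clear.
F: ends 15:05 at or before J starts 15:35 → clear.
G: starts 16:35 before J ends 17:00, and ends 16:40 after J starts 15:35 → overlap.
H: starts 17:20 at or after J ends 17:00 → clear.
D: starts 17:30 at or after J ends 17:00 → clear.
I: starts 19:10 at or after J ends 17:00 → clear.
J overlaps G.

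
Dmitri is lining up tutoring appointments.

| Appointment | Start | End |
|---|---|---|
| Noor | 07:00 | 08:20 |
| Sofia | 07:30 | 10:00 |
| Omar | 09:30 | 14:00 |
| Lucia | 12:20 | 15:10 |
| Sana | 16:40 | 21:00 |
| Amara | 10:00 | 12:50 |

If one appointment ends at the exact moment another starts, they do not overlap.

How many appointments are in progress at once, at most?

Sort all start/end points and keep a running count:
07:00 start Noor → 1
07:30 start Sofia → 2
08:20 end Noor → 1
09:30 start Omar → 2
10:00 end Sofia → 1
10:00 start Amara → 2
12:20 start Lucia → 3
12:50 end Amara → 2
14:00 end Omar → 1
15:10 end Lucia → 0
16:40 start Sana → 1
21:00 end Sana → 0
Peak is 3, at 12:20 (Amara, Lucia, Omar).

3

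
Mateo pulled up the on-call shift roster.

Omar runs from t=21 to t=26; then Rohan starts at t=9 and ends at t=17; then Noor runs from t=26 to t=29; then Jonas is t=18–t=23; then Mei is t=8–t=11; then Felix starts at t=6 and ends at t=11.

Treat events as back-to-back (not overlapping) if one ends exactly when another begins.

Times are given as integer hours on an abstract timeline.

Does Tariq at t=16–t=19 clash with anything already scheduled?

Yes — it overlaps Jonas, Rohan

Felix: ends t=11 at or before Tariq starts t=16 → clear.
Mei: ends t=11 at or before Tariq starts t=16 → clear.
Rohan: starts t=9 before Tariq ends t=19, and ends t=17 after Tariq starts t=16 → overlap.
Jonas: starts t=18 before Tariq ends t=19, and ends t=23 after Tariq starts t=16 → overlap.
Omar: starts t=21 at or after Tariq ends t=19 → clear.
Noor: starts t=26 at or after Tariq ends t=19 → clear.
Tariq overlaps Jonas, Rohan.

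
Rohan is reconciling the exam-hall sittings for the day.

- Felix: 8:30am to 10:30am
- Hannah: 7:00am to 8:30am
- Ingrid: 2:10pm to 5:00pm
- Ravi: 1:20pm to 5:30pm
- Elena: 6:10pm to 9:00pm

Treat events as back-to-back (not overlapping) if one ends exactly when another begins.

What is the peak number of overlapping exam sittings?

Sweep the timeline, counting +1 at each start and −1 at each end (ends before starts at a tie):
7:00am start Hannah → 1
8:30am end Hannah → 0
8:30am start Felix → 1
10:30am end Felix → 0
1:20pm start Ravi → 1
2:10pm start Ingrid → 2
5:00pm end Ingrid → 1
5:30pm end Ravi → 0
6:10pm start Elena → 1
9:00pm end Elena → 0
Peak is 2, at 2:10pm (Ingrid, Ravi).

2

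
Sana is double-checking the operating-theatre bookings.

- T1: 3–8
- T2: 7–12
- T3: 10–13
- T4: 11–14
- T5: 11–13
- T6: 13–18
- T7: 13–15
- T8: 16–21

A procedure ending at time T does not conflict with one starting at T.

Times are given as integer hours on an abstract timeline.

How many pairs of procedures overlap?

Sorted by start: T1, T2, T3, T4, T5, T6, T7, T8.
T2 starts before T1 ends → T1 and T2 overlap.
T3 starts after T1 ends, so T1 has no further overlaps.
T3 starts before T2 ends → T2 and T3 overlap.
T4 starts before T2 ends → T2 and T4 overlap.
T5 starts before T2 ends → T2 and T5 overlap.
T6 starts after T2 ends, so T2 has no further overlaps.
T4 starts before T3 ends → T3 and T4 overlap.
T5 starts before T3 ends → T3 and T5 overlap.
T6 starts exactly when T3 ends (back-to-back, no overlap), so T3 has no further overlaps.
T5 starts before T4 ends → T4 and T5 overlap.
T6 starts before T4 ends → T4 and T6 overlap.
T7 starts before T4 ends → T4 and T7 overlap.
T8 starts after T4 ends.
T6 starts exactly when T5 ends (back-to-back, no overlap), so T5 has no further overlaps.
T7 starts before T6 ends → T6 and T7 overlap.
T8 starts before T6 ends → T6 and T8 overlap.
T8 starts after T7 ends.
Overlapping pairs: T1 & T2, T2 & T3, T2 & T4, T2 & T5, T3 & T4, T3 & T5, T4 & T5, T4 & T6, T4 & T7, T6 & T7, T6 & T8 — 11 in total.

11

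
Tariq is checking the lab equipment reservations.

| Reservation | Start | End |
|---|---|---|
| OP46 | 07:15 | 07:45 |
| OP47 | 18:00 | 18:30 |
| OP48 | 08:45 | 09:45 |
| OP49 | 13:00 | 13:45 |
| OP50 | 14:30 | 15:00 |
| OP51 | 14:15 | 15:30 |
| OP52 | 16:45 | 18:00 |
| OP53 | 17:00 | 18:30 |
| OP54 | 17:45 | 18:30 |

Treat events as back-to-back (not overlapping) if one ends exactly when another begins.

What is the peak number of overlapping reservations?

3

Sort all start/end points and keep a running count:
07:15 start OP46 → 1
07:45 end OP46 → 0
08:45 start OP48 → 1
09:45 end OP48 → 0
13:00 start OP49 → 1
13:45 end OP49 → 0
14:15 start OP51 → 1
14:30 start OP50 → 2
15:00 end OP50 → 1
15:30 end OP51 → 0
16:45 start OP52 → 1
17:00 start OP53 → 2
17:45 start OP54 → 3
18:00 end OP52 → 2
18:00 start OP47 → 3
18:30 end OP47 → 2
18:30 end OP53 → 1
18:30 end OP54 → 0
Peak is 3, at 17:45 (OP52, OP53, OP54).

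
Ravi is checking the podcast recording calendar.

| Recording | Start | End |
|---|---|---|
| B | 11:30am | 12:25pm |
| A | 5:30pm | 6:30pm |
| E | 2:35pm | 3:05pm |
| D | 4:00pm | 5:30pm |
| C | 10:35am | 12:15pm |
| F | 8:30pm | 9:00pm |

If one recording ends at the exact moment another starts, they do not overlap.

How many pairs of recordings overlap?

1

Sorted by start: C, B, E, D, A, F.
B starts before C ends → C and B overlap.
E starts after C ends, so C has no further overlaps.
E starts after B ends, so B has no further overlaps.
D starts after E ends, so E has no further overlaps.
A starts exactly when D ends (back-to-back, no overlap), so D has no further overlaps.
F starts after A ends.
Overlapping pairs: B & C — 1 in total.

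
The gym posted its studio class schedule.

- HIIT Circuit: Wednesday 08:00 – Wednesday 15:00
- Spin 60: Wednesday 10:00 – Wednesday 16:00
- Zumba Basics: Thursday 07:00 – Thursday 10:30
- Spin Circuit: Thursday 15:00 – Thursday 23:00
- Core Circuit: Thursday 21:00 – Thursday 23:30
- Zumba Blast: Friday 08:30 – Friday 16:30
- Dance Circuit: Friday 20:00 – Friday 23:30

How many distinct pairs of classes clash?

Sorted by start: HIIT Circuit, Spin 60, Zumba Basics, Spin Circuit, Core Circuit, Zumba Blast, Dance Circuit.
Spin 60 starts before HIIT Circuit ends → HIIT Circuit and Spin 60 overlap.
Zumba Basics starts after HIIT Circuit ends, so nothing later overlaps HIIT Circuit either.
Zumba Basics starts after Spin 60 ends, so nothing later overlaps Spin 60 either.
Spin Circuit starts after Zumba Basics ends, so nothing later overlaps Zumba Basics either.
Core Circuit starts before Spin Circuit ends → Spin Circuit and Core Circuit overlap.
Zumba Blast starts after Spin Circuit ends, so nothing later overlaps Spin Circuit either.
Zumba Blast starts after Core Circuit ends, so nothing later overlaps Core Circuit either.
Dance Circuit starts after Zumba Blast ends.
Overlapping pairs: Core Circuit & Spin Circuit, HIIT Circuit & Spin 60 — 2 in total.

2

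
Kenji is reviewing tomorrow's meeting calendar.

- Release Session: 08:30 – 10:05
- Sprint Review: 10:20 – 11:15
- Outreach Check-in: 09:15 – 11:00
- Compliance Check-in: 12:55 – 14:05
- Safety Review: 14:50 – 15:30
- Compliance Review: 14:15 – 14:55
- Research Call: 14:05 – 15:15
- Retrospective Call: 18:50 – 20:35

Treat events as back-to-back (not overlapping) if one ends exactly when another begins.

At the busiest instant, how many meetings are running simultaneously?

3

Walk through starts and ends in time order (an end at T is processed before a start at T):
08:30 start Release Session → 1
09:15 start Outreach Check-in → 2
10:05 end Release Session → 1
10:20 start Sprint Review → 2
11:00 end Outreach Check-in → 1
11:15 end Sprint Review → 0
12:55 start Compliance Check-in → 1
14:05 end Compliance Check-in → 0
14:05 start Research Call → 1
14:15 start Compliance Review → 2
14:50 start Safety Review → 3
14:55 end Compliance Review → 2
15:15 end Research Call → 1
15:30 end Safety Review → 0
18:50 start Retrospective Call → 1
20:35 end Retrospective Call → 0
Peak is 3, at 14:50 (Compliance Review, Research Call, Safety Review).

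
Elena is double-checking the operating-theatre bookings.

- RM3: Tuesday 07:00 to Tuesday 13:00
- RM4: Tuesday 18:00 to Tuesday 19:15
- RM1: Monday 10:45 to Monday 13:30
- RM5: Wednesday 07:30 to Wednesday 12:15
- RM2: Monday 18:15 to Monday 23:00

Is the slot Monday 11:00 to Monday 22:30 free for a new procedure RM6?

RM1: starts Monday 10:45 before RM6 ends Monday 22:30, and ends Monday 13:30 after RM6 starts Monday 11:00 → overlap.
RM2: starts Monday 18:15 before RM6 ends Monday 22:30, and ends Monday 23:00 after RM6 starts Monday 11:00 → overlap.
RM3: starts Tuesday 07:00 at or after RM6 ends Monday 22:30 → clear.
RM4: starts Tuesday 18:00 at or after RM6 ends Monday 22:30 → clear.
RM5: starts Wednesday 07:30 at or after RM6 ends Monday 22:30 → clear.
RM6 overlaps RM1, RM2.

No — it overlaps RM1, RM2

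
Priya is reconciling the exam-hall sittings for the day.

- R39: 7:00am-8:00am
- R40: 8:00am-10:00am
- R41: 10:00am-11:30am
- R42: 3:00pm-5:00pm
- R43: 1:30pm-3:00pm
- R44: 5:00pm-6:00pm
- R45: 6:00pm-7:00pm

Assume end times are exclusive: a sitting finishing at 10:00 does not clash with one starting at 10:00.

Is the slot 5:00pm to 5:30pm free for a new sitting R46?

R39: ends 8:00am at or before R46 starts 5:00pm → clear.
R40: ends 10:00am at or before R46 starts 5:00pm → clear.
R41: ends 11:30am at or before R46 starts 5:00pm → clear.
R43: ends 3:00pm at or before R46 starts 5:00pm → clear.
R42: ends 5:00pm at or before R46 starts 5:00pm → clear.
R44: starts 5:00pm before R46 ends 5:30pm, and ends 6:00pm after R46 starts 5:00pm → overlap.
R45: starts 6:00pm at or after R46 ends 5:30pm → clear.
R46 overlaps R44.

No — it overlaps R44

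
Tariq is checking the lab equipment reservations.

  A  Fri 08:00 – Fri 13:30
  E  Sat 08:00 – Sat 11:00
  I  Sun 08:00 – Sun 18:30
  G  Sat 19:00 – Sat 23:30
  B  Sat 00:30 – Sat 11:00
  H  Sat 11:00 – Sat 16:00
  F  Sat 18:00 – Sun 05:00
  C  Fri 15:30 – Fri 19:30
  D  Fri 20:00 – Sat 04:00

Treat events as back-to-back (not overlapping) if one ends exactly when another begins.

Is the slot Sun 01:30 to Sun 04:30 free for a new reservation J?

No — it overlaps F

A: ends Fri 13:30 at or before J starts Sun 01:30 → clear.
C: ends Fri 19:30 at or before J starts Sun 01:30 → clear.
D: ends Sat 04:00 at or before J starts Sun 01:30 → clear.
B: ends Sat 11:00 at or before J starts Sun 01:30 → clear.
E: ends Sat 11:00 at or before J starts Sun 01:30 → clear.
H: ends Sat 16:00 at or before J starts Sun 01:30 → clear.
F: starts Sat 18:00 before J ends Sun 04:30, and ends Sun 05:00 after J starts Sun 01:30 → overlap.
G: ends Sat 23:30 at or before J starts Sun 01:30 → clear.
I: starts Sun 08:00 at or after J ends Sun 04:30 → clear.
J overlaps F.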